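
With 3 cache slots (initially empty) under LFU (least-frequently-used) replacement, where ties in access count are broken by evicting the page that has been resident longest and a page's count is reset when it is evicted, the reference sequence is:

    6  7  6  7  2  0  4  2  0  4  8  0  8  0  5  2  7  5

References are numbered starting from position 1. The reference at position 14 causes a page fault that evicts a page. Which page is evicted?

8

pos 1: 6 → fault, frames (6)
pos 2: 7 → fault, frames (6 7)
pos 3: 6 → hit
pos 4: 7 → hit
pos 5: 2 → fault, frames (6 7 2)
pos 6: 0 → fault, evict 2, frames (6 7 0)
pos 7: 4 → fault, evict 0, frames (6 7 4)
pos 8: 2 → fault, evict 4, frames (6 7 2)
pos 9: 0 → fault, evict 2, frames (6 7 0)
pos 10: 4 → fault, evict 0, frames (6 7 4)
pos 11: 8 → fault, evict 4, frames (6 7 8)
pos 12: 0 → fault, evict 8, frames (6 7 0)
pos 13: 8 → fault, evict 0, frames (6 7 8)
pos 14: 0 → fault, evict 8, frames (6 7 0)
At position 14, page 8 is evicted.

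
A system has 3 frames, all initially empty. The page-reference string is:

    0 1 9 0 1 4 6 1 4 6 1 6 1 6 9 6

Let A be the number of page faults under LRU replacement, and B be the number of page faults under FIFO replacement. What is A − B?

-1

Under LRU: F F F . . F F . . . . . . . F . → 6 faults.
Under FIFO: F F F . . F F F . . . . . . F . → 7 faults.
A − B = 6 − 7 = -1.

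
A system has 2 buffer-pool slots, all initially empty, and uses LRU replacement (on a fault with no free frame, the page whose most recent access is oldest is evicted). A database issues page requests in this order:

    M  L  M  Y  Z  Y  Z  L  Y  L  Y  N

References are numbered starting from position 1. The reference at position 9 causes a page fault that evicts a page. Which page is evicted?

Z

pos 1: M -> miss, frames {M}
pos 2: L -> miss, frames {M,L}
pos 3: M -> hit
pos 4: Y -> miss, evict L, frames {M,Y}
pos 5: Z -> miss, evict M, frames {Y,Z}
pos 6: Y -> hit
pos 7: Z -> hit
pos 8: L -> miss, evict Y, frames {Z,L}
pos 9: Y -> miss, evict Z, frames {L,Y}
At position 9, page Z is evicted.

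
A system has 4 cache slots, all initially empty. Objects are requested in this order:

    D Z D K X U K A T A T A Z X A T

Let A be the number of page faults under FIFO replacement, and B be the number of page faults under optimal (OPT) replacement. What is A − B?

2

Under FIFO: F F . F F F . F F . . . F F . . → 9 faults.
Under OPT: F F . F F F . F F . . . . . . . → 7 faults.
A − B = 9 − 7 = 2.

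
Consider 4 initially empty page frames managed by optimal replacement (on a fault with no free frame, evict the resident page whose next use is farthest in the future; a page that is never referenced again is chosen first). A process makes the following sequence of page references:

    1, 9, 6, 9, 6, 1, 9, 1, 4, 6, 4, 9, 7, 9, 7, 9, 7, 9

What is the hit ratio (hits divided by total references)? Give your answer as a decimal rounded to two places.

0.72

1 → miss, frames {1}
9 → miss, frames {1,9}
6 → miss, frames {1,9,6}
9 → hit
6 → hit
1 → hit
9 → hit
1 → hit
4 → miss, frames {1,9,6,4}
6 → hit
4 → hit
9 → hit
7 → miss, evict 4, frames {1,9,6,7}
9 → hit
7 → hit
9 → hit
7 → hit
9 → hit
Hits: 13 of 18 references → 13/18 = 0.7222.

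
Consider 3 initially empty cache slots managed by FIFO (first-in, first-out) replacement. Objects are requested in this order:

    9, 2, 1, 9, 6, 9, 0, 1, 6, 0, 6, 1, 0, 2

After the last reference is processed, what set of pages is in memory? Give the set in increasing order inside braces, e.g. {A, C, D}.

9 -> fault, frames [9]
2 -> fault, frames [9, 2]
1 -> fault, frames [9, 2, 1]
9 -> hit
6 -> fault, evict 9, frames [2, 1, 6]
9 -> fault, evict 2, frames [1, 6, 9]
0 -> fault, evict 1, frames [6, 9, 0]
1 -> fault, evict 6, frames [9, 0, 1]
6 -> fault, evict 9, frames [0, 1, 6]
0 -> hit
6 -> hit
1 -> hit
0 -> hit
2 -> fault, evict 0, frames [1, 6, 2]

{1, 2, 6}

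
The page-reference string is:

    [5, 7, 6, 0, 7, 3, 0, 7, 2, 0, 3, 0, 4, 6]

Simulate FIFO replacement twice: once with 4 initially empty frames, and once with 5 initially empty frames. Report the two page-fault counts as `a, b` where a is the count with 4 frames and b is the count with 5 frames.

4 frames: F F F F . F . . F . . . F F → 8 faults.
5 frames: F F F F . F . . F . . . F . → 7 faults.
7 < 8: adding a frame reduced faults, as is typical.

8, 7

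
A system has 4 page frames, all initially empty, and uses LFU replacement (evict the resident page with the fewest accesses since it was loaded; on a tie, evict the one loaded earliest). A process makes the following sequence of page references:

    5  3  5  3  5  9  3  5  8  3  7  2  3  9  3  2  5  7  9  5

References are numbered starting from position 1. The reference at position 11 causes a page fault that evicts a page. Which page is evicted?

pos 1: 5: fault, frames (5)
pos 2: 3: fault, frames (5 3)
pos 3: 5: hit
pos 4: 3: hit
pos 5: 5: hit
pos 6: 9: fault, frames (5 3 9)
pos 7: 3: hit
pos 8: 5: hit
pos 9: 8: fault, frames (5 3 9 8)
pos 10: 3: hit
pos 11: 7: fault, evict 9, frames (5 3 8 7)
At position 11, page 9 is evicted.

9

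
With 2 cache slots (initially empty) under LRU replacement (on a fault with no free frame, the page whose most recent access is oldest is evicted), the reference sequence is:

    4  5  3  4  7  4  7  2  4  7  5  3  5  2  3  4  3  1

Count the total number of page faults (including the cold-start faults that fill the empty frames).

14

4 -> miss, frames [4]
5 -> miss, frames [4, 5]
3 -> miss, evict 4, frames [5, 3]
4 -> miss, evict 5, frames [3, 4]
7 -> miss, evict 3, frames [4, 7]
4 -> hit
7 -> hit
2 -> miss, evict 4, frames [7, 2]
4 -> miss, evict 7, frames [2, 4]
7 -> miss, evict 2, frames [4, 7]
5 -> miss, evict 4, frames [7, 5]
3 -> miss, evict 7, frames [5, 3]
5 -> hit
2 -> miss, evict 3, frames [5, 2]
3 -> miss, evict 5, frames [2, 3]
4 -> miss, evict 2, frames [3, 4]
3 -> hit
1 -> miss, evict 4, frames [3, 1]
Page faults: 14.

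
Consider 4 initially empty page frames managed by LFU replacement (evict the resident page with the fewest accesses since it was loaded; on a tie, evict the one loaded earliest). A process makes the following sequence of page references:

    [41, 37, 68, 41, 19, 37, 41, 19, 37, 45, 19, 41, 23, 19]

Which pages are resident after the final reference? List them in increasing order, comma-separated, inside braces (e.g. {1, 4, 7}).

41 → fault, frames [41]
37 → fault, frames [41, 37]
68 → fault, frames [41, 37, 68]
41 → hit
19 → fault, frames [41, 37, 68, 19]
37 → hit
41 → hit
19 → hit
37 → hit
45 → fault, evict 68, frames [41, 37, 19, 45]
19 → hit
41 → hit
23 → fault, evict 45, frames [41, 37, 19, 23]
19 → hit

{19, 23, 37, 41}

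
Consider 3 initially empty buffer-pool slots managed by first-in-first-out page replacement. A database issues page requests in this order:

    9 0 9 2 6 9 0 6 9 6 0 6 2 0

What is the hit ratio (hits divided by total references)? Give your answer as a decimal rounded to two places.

9 → fault, frames [9]
0 → fault, frames [9, 0]
9 → hit
2 → fault, frames [9, 0, 2]
6 → fault, evict 9, frames [0, 2, 6]
9 → fault, evict 0, frames [2, 6, 9]
0 → fault, evict 2, frames [6, 9, 0]
6 → hit
9 → hit
6 → hit
0 → hit
6 → hit
2 → fault, evict 6, frames [9, 0, 2]
0 → hit
Hits: 7 of 14 references → 7/14 = 0.5000.

0.50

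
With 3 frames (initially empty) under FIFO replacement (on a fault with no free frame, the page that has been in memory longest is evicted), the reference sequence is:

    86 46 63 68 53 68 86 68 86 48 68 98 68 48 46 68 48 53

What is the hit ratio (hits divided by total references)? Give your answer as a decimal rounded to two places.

86 -> fault, frames (86)
46 -> fault, frames (86 46)
63 -> fault, frames (86 46 63)
68 -> fault, evict 86, frames (46 63 68)
53 -> fault, evict 46, frames (63 68 53)
68 -> hit
86 -> fault, evict 63, frames (68 53 86)
68 -> hit
86 -> hit
48 -> fault, evict 68, frames (53 86 48)
68 -> fault, evict 53, frames (86 48 68)
98 -> fault, evict 86, frames (48 68 98)
68 -> hit
48 -> hit
46 -> fault, evict 48, frames (68 98 46)
68 -> hit
48 -> fault, evict 68, frames (98 46 48)
53 -> fault, evict 98, frames (46 48 53)
Hits: 6 of 18 references → 6/18 = 0.3333.

0.33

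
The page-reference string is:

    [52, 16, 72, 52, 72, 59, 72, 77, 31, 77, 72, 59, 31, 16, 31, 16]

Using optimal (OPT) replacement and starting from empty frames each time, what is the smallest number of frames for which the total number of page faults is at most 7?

4

f=1: 16 faults
f=2: 9 faults
f=3: 8 faults
f=4: 7 faults
f=5: 6 faults
f=6: 6 faults
Smallest f with faults ≤ 7 is 4.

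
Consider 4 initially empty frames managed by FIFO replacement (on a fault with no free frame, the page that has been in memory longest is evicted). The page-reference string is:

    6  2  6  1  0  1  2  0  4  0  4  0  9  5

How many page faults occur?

7

6 -> miss, frames {6}
2 -> miss, frames {6,2}
6 -> hit
1 -> miss, frames {6,2,1}
0 -> miss, frames {6,2,1,0}
1 -> hit
2 -> hit
0 -> hit
4 -> miss, evict 6, frames {2,1,0,4}
0 -> hit
4 -> hit
0 -> hit
9 -> miss, evict 2, frames {1,0,4,9}
5 -> miss, evict 1, frames {0,4,9,5}
Page faults: 7.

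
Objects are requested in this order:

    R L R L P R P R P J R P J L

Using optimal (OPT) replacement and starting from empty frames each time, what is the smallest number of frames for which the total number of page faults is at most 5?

f=1: 14 faults
f=2: 6 faults
f=3: 5 faults
f=4: 4 faults
Smallest f with faults ≤ 5 is 3.

3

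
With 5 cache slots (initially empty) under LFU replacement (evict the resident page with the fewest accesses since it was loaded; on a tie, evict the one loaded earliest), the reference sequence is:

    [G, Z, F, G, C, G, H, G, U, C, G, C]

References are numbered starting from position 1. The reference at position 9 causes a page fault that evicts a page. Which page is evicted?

pos 1: G -> fault, frames [G]
pos 2: Z -> fault, frames [G, Z]
pos 3: F -> fault, frames [G, Z, F]
pos 4: G -> hit
pos 5: C -> fault, frames [G, Z, F, C]
pos 6: G -> hit
pos 7: H -> fault, frames [G, Z, F, C, H]
pos 8: G -> hit
pos 9: U -> fault, evict Z, frames [G, F, C, H, U]
At position 9, page Z is evicted.

Z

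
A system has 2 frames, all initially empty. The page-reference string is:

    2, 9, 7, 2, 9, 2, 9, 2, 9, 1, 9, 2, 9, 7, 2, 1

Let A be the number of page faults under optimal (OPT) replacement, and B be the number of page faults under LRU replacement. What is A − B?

Under OPT: F F F . F . . . . F . F . F . F → 8 faults.
Under LRU: F F F F F . . . . F . F . F F F → 10 faults.
A − B = 8 − 10 = -2.

-2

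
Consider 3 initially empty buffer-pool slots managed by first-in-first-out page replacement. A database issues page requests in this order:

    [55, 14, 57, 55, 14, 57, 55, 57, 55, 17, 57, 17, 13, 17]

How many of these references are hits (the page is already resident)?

55: miss, frames [55]
14: miss, frames [55, 14]
57: miss, frames [55, 14, 57]
55: hit
14: hit
57: hit
55: hit
57: hit
55: hit
17: miss, evict 55, frames [14, 57, 17]
57: hit
17: hit
13: miss, evict 14, frames [57, 17, 13]
17: hit
Hits: 9.

9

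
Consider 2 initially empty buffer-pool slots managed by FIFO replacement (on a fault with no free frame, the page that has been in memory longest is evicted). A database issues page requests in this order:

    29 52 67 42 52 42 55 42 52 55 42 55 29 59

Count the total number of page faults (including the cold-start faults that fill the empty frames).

29: miss, frames [29]
52: miss, frames [29, 52]
67: miss, evict 29, frames [52, 67]
42: miss, evict 52, frames [67, 42]
52: miss, evict 67, frames [42, 52]
42: hit
55: miss, evict 42, frames [52, 55]
42: miss, evict 52, frames [55, 42]
52: miss, evict 55, frames [42, 52]
55: miss, evict 42, frames [52, 55]
42: miss, evict 52, frames [55, 42]
55: hit
29: miss, evict 55, frames [42, 29]
59: miss, evict 42, frames [29, 59]
Page faults: 12.

12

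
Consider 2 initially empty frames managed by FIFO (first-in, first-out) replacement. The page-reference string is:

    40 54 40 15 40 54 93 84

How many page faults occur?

40: fault, frames [40]
54: fault, frames [40, 54]
40: hit
15: fault, evict 40, frames [54, 15]
40: fault, evict 54, frames [15, 40]
54: fault, evict 15, frames [40, 54]
93: fault, evict 40, frames [54, 93]
84: fault, evict 54, frames [93, 84]
Page faults: 7.

7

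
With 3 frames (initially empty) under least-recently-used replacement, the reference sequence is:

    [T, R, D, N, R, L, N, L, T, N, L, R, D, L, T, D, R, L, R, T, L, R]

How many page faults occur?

12

T → fault, frames (T)
R → fault, frames (T R)
D → fault, frames (T R D)
N → fault, evict T, frames (R D N)
R → hit
L → fault, evict D, frames (N R L)
N → hit
L → hit
T → fault, evict R, frames (N L T)
N → hit
L → hit
R → fault, evict T, frames (N L R)
D → fault, evict N, frames (L R D)
L → hit
T → fault, evict R, frames (D L T)
D → hit
R → fault, evict L, frames (T D R)
L → fault, evict T, frames (D R L)
R → hit
T → fault, evict D, frames (L R T)
L → hit
R → hit
Page faults: 12.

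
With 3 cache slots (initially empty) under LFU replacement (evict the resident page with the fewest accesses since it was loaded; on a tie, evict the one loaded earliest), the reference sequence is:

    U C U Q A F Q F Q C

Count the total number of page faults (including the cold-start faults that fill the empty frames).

7

U -> fault, frames {U}
C -> fault, frames {U,C}
U -> hit
Q -> fault, frames {U,C,Q}
A -> fault, evict C, frames {U,Q,A}
F -> fault, evict Q, frames {U,A,F}
Q -> fault, evict A, frames {U,F,Q}
F -> hit
Q -> hit
C -> fault, evict U, frames {F,Q,C}
Page faults: 7.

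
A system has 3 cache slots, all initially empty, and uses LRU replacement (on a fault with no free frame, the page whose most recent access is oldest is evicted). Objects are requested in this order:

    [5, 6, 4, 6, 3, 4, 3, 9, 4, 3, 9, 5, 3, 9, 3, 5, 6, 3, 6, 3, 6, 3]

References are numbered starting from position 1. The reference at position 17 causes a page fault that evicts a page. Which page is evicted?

pos 1: 5 -> miss, frames [5]
pos 2: 6 -> miss, frames [5, 6]
pos 3: 4 -> miss, frames [5, 6, 4]
pos 4: 6 -> hit
pos 5: 3 -> miss, evict 5, frames [4, 6, 3]
pos 6: 4 -> hit
pos 7: 3 -> hit
pos 8: 9 -> miss, evict 6, frames [4, 3, 9]
pos 9: 4 -> hit
pos 10: 3 -> hit
pos 11: 9 -> hit
pos 12: 5 -> miss, evict 4, frames [3, 9, 5]
pos 13: 3 -> hit
pos 14: 9 -> hit
pos 15: 3 -> hit
pos 16: 5 -> hit
pos 17: 6 -> miss, evict 9, frames [3, 5, 6]
At position 17, page 9 is evicted.

9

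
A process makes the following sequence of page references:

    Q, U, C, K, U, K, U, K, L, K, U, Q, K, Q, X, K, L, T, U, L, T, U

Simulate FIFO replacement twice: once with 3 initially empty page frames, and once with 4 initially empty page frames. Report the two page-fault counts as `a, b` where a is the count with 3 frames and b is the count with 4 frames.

12, 10

3 frames: F F F F . . . . F . F F F . F . F F F . . . → 12 faults.
4 frames: F F F F . . . . F . . F . . F . . F F F . . → 10 faults.
10 < 12: adding a frame reduced faults, as is typical.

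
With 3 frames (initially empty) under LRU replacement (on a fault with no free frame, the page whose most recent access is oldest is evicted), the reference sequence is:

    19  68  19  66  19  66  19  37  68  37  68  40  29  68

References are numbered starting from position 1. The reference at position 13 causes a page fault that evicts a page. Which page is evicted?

pos 1: 19 -> miss, frames (19)
pos 2: 68 -> miss, frames (19 68)
pos 3: 19 -> hit
pos 4: 66 -> miss, frames (68 19 66)
pos 5: 19 -> hit
pos 6: 66 -> hit
pos 7: 19 -> hit
pos 8: 37 -> miss, evict 68, frames (66 19 37)
pos 9: 68 -> miss, evict 66, frames (19 37 68)
pos 10: 37 -> hit
pos 11: 68 -> hit
pos 12: 40 -> miss, evict 19, frames (37 68 40)
pos 13: 29 -> miss, evict 37, frames (68 40 29)
At position 13, page 37 is evicted.

37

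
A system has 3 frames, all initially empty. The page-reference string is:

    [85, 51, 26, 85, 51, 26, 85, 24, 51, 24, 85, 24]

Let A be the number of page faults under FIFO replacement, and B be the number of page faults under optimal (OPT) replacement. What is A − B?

Under FIFO: F F F . . . . F . . F . → 5 faults.
Under OPT: F F F . . . . F . . . . → 4 faults.
A − B = 5 − 4 = 1.

1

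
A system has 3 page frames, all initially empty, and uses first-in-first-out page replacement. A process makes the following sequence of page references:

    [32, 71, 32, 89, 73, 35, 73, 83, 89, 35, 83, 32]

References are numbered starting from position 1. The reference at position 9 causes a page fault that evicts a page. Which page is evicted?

pos 1: 32 → miss, frames (32)
pos 2: 71 → miss, frames (32 71)
pos 3: 32 → hit
pos 4: 89 → miss, frames (32 71 89)
pos 5: 73 → miss, evict 32, frames (71 89 73)
pos 6: 35 → miss, evict 71, frames (89 73 35)
pos 7: 73 → hit
pos 8: 83 → miss, evict 89, frames (73 35 83)
pos 9: 89 → miss, evict 73, frames (35 83 89)
At position 9, page 73 is evicted.

73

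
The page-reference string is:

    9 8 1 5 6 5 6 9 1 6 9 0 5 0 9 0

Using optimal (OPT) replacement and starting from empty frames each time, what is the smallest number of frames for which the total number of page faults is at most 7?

4

f=1: 16 faults
f=2: 11 faults
f=3: 8 faults
f=4: 6 faults
f=5: 6 faults
f=6: 6 faults
Smallest f with faults ≤ 7 is 4.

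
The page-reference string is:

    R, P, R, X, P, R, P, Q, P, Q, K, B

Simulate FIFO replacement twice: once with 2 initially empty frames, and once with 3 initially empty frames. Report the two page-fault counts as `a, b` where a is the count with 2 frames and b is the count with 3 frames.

8, 6

2 frames: F F . F . F F F . . F F → 8 faults.
3 frames: F F . F . . . F . . F F → 6 faults.
6 < 8: adding a frame reduced faults, as is typical.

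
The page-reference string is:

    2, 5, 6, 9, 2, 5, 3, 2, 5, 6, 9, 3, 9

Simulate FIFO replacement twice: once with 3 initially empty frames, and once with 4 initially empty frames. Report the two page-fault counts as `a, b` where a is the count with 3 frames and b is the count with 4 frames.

3 frames: F F F F F F F . . F F . . → 9 faults.
4 frames: F F F F . . F F F F F F . → 10 faults.
10 > 9: adding a frame increased faults — Belady's anomaly.

9, 10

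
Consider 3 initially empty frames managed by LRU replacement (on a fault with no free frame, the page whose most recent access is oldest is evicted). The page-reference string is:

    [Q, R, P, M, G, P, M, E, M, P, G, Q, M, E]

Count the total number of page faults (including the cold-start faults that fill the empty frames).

10

Q → miss, frames (Q)
R → miss, frames (Q R)
P → miss, frames (Q R P)
M → miss, evict Q, frames (R P M)
G → miss, evict R, frames (P M G)
P → hit
M → hit
E → miss, evict G, frames (P M E)
M → hit
P → hit
G → miss, evict E, frames (M P G)
Q → miss, evict M, frames (P G Q)
M → miss, evict P, frames (G Q M)
E → miss, evict G, frames (Q M E)
Page faults: 10.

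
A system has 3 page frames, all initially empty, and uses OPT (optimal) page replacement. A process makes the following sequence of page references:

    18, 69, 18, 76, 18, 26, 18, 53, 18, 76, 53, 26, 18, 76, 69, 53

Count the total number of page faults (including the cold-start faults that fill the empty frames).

18 → miss, frames [18]
69 → miss, frames [18, 69]
18 → hit
76 → miss, frames [18, 69, 76]
18 → hit
26 → miss, evict 69, frames [18, 76, 26]
18 → hit
53 → miss, evict 26, frames [18, 76, 53]
18 → hit
76 → hit
53 → hit
26 → miss, evict 53, frames [18, 76, 26]
18 → hit
76 → hit
69 → miss, evict 26, frames [18, 76, 69]
53 → miss, evict 69, frames [18, 76, 53]
Page faults: 8.

8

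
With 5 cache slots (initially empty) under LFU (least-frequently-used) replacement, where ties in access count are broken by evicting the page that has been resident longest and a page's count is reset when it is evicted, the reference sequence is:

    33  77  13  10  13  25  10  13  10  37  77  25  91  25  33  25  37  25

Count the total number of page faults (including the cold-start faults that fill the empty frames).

9

33 -> fault, frames (33)
77 -> fault, frames (33 77)
13 -> fault, frames (33 77 13)
10 -> fault, frames (33 77 13 10)
13 -> hit
25 -> fault, frames (33 77 13 10 25)
10 -> hit
13 -> hit
10 -> hit
37 -> fault, evict 33, frames (77 13 10 25 37)
77 -> hit
25 -> hit
91 -> fault, evict 37, frames (77 13 10 25 91)
25 -> hit
33 -> fault, evict 91, frames (77 13 10 25 33)
25 -> hit
37 -> fault, evict 33, frames (77 13 10 25 37)
25 -> hit
Page faults: 9.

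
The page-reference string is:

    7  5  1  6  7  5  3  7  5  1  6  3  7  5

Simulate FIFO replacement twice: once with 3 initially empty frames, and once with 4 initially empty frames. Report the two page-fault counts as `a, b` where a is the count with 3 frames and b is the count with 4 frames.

3 frames: F F F F F F F . . F F . F F → 11 faults.
4 frames: F F F F . . F F F F F F F F → 12 faults.
12 > 11: adding a frame increased faults — Belady's anomaly.

11, 12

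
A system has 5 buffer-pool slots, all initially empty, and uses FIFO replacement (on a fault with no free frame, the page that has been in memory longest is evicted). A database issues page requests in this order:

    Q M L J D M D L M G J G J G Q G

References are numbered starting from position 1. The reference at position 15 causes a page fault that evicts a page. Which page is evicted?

M

pos 1: Q: fault, frames {Q}
pos 2: M: fault, frames {Q,M}
pos 3: L: fault, frames {Q,M,L}
pos 4: J: fault, frames {Q,M,L,J}
pos 5: D: fault, frames {Q,M,L,J,D}
pos 6: M: hit
pos 7: D: hit
pos 8: L: hit
pos 9: M: hit
pos 10: G: fault, evict Q, frames {M,L,J,D,G}
pos 11: J: hit
pos 12: G: hit
pos 13: J: hit
pos 14: G: hit
pos 15: Q: fault, evict M, frames {L,J,D,G,Q}
At position 15, page M is evicted.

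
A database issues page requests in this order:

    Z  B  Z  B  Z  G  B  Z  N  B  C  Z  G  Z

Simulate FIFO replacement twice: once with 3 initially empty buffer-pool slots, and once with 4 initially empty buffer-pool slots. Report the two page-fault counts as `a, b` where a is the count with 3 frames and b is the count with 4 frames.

7, 6

3 frames: F F . . . F . . F . F F F . → 7 faults.
4 frames: F F . . . F . . F . F F . . → 6 faults.
6 < 7: adding a frame reduced faults, as is typical.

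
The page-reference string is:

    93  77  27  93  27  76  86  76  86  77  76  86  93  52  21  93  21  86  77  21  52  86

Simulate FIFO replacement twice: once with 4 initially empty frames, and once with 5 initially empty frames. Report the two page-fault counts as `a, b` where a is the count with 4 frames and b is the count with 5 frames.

4 frames: F F F . . F F . . . . . F F F . . . F . . F → 10 faults.
5 frames: F F F . . F F . . . . . . F F F . . F . . . → 9 faults.
9 < 10: adding a frame reduced faults, as is typical.

10, 9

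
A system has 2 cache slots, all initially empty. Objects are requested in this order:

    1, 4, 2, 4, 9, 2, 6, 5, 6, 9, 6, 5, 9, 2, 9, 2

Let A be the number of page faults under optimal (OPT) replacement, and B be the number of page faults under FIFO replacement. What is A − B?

-2

Under OPT: F F F . F . F F . F . F . F . . → 9 faults.
Under FIFO: F F F . F . F F . F F F F F . . → 11 faults.
A − B = 9 − 11 = -2.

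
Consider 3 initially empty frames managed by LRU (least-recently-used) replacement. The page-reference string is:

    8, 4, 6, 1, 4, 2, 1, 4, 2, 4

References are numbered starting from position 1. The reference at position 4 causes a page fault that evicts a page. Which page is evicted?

pos 1: 8 → miss, frames (8)
pos 2: 4 → miss, frames (8 4)
pos 3: 6 → miss, frames (8 4 6)
pos 4: 1 → miss, evict 8, frames (4 6 1)
At position 4, page 8 is evicted.

8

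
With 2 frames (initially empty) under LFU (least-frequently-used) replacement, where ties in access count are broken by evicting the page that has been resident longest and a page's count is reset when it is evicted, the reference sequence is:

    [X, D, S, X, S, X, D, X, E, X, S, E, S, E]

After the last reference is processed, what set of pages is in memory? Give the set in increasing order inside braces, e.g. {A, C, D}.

{E, X}

X -> miss, frames (X)
D -> miss, frames (X D)
S -> miss, evict X, frames (D S)
X -> miss, evict D, frames (S X)
S -> hit
X -> hit
D -> miss, evict S, frames (X D)
X -> hit
E -> miss, evict D, frames (X E)
X -> hit
S -> miss, evict E, frames (X S)
E -> miss, evict S, frames (X E)
S -> miss, evict E, frames (X S)
E -> miss, evict S, frames (X E)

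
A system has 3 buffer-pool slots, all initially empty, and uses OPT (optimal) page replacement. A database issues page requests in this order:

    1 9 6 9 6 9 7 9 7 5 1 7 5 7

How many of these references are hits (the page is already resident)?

1 -> miss, frames {1}
9 -> miss, frames {1,9}
6 -> miss, frames {1,9,6}
9 -> hit
6 -> hit
9 -> hit
7 -> miss, evict 6, frames {1,9,7}
9 -> hit
7 -> hit
5 -> miss, evict 9, frames {1,7,5}
1 -> hit
7 -> hit
5 -> hit
7 -> hit
Hits: 9.

9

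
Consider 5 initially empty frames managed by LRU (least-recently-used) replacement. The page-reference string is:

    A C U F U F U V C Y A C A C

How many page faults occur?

A -> miss, frames (A)
C -> miss, frames (A C)
U -> miss, frames (A C U)
F -> miss, frames (A C U F)
U -> hit
F -> hit
U -> hit
V -> miss, frames (A C F U V)
C -> hit
Y -> miss, evict A, frames (F U V C Y)
A -> miss, evict F, frames (U V C Y A)
C -> hit
A -> hit
C -> hit
Page faults: 7.

7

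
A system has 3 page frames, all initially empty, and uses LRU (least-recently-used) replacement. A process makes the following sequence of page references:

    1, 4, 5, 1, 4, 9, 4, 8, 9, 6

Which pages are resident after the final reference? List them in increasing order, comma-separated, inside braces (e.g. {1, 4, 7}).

{6, 8, 9}

1: miss, frames [1]
4: miss, frames [1, 4]
5: miss, frames [1, 4, 5]
1: hit
4: hit
9: miss, evict 5, frames [1, 4, 9]
4: hit
8: miss, evict 1, frames [9, 4, 8]
9: hit
6: miss, evict 4, frames [8, 9, 6]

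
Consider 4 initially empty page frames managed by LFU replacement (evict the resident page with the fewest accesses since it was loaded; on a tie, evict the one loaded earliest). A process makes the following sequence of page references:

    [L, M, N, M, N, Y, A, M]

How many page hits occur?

L -> miss, frames {L}
M -> miss, frames {L,M}
N -> miss, frames {L,M,N}
M -> hit
N -> hit
Y -> miss, frames {L,M,N,Y}
A -> miss, evict L, frames {M,N,Y,A}
M -> hit
Hits: 3.

3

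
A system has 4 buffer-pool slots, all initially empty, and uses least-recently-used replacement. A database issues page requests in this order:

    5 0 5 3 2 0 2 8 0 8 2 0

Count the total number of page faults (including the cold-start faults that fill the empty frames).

5 → fault, frames [5]
0 → fault, frames [5, 0]
5 → hit
3 → fault, frames [0, 5, 3]
2 → fault, frames [0, 5, 3, 2]
0 → hit
2 → hit
8 → fault, evict 5, frames [3, 0, 2, 8]
0 → hit
8 → hit
2 → hit
0 → hit
Page faults: 5.

5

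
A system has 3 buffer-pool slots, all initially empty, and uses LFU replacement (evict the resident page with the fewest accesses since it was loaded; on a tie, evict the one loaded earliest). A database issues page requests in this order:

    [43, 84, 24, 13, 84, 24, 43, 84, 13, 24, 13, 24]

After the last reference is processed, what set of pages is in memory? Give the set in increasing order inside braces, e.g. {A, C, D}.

{13, 24, 84}

43 -> fault, frames [43]
84 -> fault, frames [43, 84]
24 -> fault, frames [43, 84, 24]
13 -> fault, evict 43, frames [84, 24, 13]
84 -> hit
24 -> hit
43 -> fault, evict 13, frames [84, 24, 43]
84 -> hit
13 -> fault, evict 43, frames [84, 24, 13]
24 -> hit
13 -> hit
24 -> hit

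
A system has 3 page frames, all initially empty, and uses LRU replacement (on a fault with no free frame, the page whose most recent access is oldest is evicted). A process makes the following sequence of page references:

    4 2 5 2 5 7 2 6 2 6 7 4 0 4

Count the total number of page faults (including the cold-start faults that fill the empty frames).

4 -> fault, frames {4}
2 -> fault, frames {4,2}
5 -> fault, frames {4,2,5}
2 -> hit
5 -> hit
7 -> fault, evict 4, frames {2,5,7}
2 -> hit
6 -> fault, evict 5, frames {7,2,6}
2 -> hit
6 -> hit
7 -> hit
4 -> fault, evict 2, frames {6,7,4}
0 -> fault, evict 6, frames {7,4,0}
4 -> hit
Page faults: 7.

7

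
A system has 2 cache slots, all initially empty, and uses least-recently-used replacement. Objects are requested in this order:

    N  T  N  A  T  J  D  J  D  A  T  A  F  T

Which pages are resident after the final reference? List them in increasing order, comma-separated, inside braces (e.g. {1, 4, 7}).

N: fault, frames (N)
T: fault, frames (N T)
N: hit
A: fault, evict T, frames (N A)
T: fault, evict N, frames (A T)
J: fault, evict A, frames (T J)
D: fault, evict T, frames (J D)
J: hit
D: hit
A: fault, evict J, frames (D A)
T: fault, evict D, frames (A T)
A: hit
F: fault, evict T, frames (A F)
T: fault, evict A, frames (F T)

{F, T}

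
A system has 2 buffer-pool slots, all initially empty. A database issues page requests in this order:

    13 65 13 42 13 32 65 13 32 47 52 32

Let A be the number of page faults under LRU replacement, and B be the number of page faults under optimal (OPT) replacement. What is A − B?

2

Under LRU: F F . F . F F F F F F F → 10 faults.
Under OPT: F F . F . F F . F F F . → 8 faults.
A − B = 10 − 8 = 2.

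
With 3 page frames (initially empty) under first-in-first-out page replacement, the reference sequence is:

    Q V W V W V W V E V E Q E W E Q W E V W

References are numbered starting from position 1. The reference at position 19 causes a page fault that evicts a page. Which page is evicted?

pos 1: Q: miss, frames (Q)
pos 2: V: miss, frames (Q V)
pos 3: W: miss, frames (Q V W)
pos 4: V: hit
pos 5: W: hit
pos 6: V: hit
pos 7: W: hit
pos 8: V: hit
pos 9: E: miss, evict Q, frames (V W E)
pos 10: V: hit
pos 11: E: hit
pos 12: Q: miss, evict V, frames (W E Q)
pos 13: E: hit
pos 14: W: hit
pos 15: E: hit
pos 16: Q: hit
pos 17: W: hit
pos 18: E: hit
pos 19: V: miss, evict W, frames (E Q V)
At position 19, page W is evicted.

W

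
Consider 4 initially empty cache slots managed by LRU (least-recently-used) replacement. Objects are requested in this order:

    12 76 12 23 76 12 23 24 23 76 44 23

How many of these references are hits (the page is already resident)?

7

12: miss, frames [12]
76: miss, frames [12, 76]
12: hit
23: miss, frames [76, 12, 23]
76: hit
12: hit
23: hit
24: miss, frames [76, 12, 23, 24]
23: hit
76: hit
44: miss, evict 12, frames [24, 23, 76, 44]
23: hit
Hits: 7.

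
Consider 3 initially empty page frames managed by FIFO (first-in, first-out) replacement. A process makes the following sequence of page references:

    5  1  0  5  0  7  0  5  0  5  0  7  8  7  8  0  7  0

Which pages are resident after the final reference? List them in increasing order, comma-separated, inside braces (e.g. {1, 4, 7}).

{0, 7, 8}

5 -> fault, frames (5)
1 -> fault, frames (5 1)
0 -> fault, frames (5 1 0)
5 -> hit
0 -> hit
7 -> fault, evict 5, frames (1 0 7)
0 -> hit
5 -> fault, evict 1, frames (0 7 5)
0 -> hit
5 -> hit
0 -> hit
7 -> hit
8 -> fault, evict 0, frames (7 5 8)
7 -> hit
8 -> hit
0 -> fault, evict 7, frames (5 8 0)
7 -> fault, evict 5, frames (8 0 7)
0 -> hit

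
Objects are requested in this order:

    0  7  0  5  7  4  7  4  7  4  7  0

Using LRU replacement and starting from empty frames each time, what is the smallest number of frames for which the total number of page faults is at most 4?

f=1: 12 faults
f=2: 6 faults
f=3: 5 faults
f=4: 4 faults
Smallest f with faults ≤ 4 is 4.

4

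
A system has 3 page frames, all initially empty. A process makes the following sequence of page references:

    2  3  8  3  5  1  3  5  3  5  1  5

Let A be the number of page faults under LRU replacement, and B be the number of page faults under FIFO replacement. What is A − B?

-1

Under LRU: F F F . F F . . . . . . → 5 faults.
Under FIFO: F F F . F F F . . . . . → 6 faults.
A − B = 5 − 6 = -1.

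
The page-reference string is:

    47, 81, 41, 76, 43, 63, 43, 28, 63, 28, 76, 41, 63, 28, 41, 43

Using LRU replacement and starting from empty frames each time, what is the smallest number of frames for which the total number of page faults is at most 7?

f=1: 16 faults
f=2: 14 faults
f=3: 12 faults
f=4: 9 faults
f=5: 7 faults
f=6: 7 faults
f=7: 7 faults
Smallest f with faults ≤ 7 is 5.

5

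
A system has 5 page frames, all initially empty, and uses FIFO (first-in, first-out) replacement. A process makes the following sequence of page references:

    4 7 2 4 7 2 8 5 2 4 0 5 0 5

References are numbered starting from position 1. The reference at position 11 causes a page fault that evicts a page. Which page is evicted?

pos 1: 4 -> miss, frames {4}
pos 2: 7 -> miss, frames {4,7}
pos 3: 2 -> miss, frames {4,7,2}
pos 4: 4 -> hit
pos 5: 7 -> hit
pos 6: 2 -> hit
pos 7: 8 -> miss, frames {4,7,2,8}
pos 8: 5 -> miss, frames {4,7,2,8,5}
pos 9: 2 -> hit
pos 10: 4 -> hit
pos 11: 0 -> miss, evict 4, frames {7,2,8,5,0}
At position 11, page 4 is evicted.

4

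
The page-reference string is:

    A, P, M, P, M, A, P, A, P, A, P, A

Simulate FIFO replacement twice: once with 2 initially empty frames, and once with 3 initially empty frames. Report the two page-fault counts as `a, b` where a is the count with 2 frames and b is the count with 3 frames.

2 frames: F F F . . F F . . . . . → 5 faults.
3 frames: F F F . . . . . . . . . → 3 faults.
3 < 5: adding a frame reduced faults, as is typical.

5, 3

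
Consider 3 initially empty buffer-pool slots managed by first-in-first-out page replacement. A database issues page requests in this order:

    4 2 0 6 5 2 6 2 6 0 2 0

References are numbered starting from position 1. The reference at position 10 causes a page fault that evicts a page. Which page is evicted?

6

pos 1: 4: fault, frames {4}
pos 2: 2: fault, frames {4,2}
pos 3: 0: fault, frames {4,2,0}
pos 4: 6: fault, evict 4, frames {2,0,6}
pos 5: 5: fault, evict 2, frames {0,6,5}
pos 6: 2: fault, evict 0, frames {6,5,2}
pos 7: 6: hit
pos 8: 2: hit
pos 9: 6: hit
pos 10: 0: fault, evict 6, frames {5,2,0}
At position 10, page 6 is evicted.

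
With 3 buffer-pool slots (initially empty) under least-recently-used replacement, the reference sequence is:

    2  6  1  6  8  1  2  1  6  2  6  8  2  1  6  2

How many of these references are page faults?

9

2 → fault, frames [2]
6 → fault, frames [2, 6]
1 → fault, frames [2, 6, 1]
6 → hit
8 → fault, evict 2, frames [1, 6, 8]
1 → hit
2 → fault, evict 6, frames [8, 1, 2]
1 → hit
6 → fault, evict 8, frames [2, 1, 6]
2 → hit
6 → hit
8 → fault, evict 1, frames [2, 6, 8]
2 → hit
1 → fault, evict 6, frames [8, 2, 1]
6 → fault, evict 8, frames [2, 1, 6]
2 → hit
Page faults: 9.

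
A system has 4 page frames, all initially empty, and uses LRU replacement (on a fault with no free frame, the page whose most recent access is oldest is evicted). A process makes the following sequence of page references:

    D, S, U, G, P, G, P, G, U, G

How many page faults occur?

D: miss, frames [D]
S: miss, frames [D, S]
U: miss, frames [D, S, U]
G: miss, frames [D, S, U, G]
P: miss, evict D, frames [S, U, G, P]
G: hit
P: hit
G: hit
U: hit
G: hit
Page faults: 5.

5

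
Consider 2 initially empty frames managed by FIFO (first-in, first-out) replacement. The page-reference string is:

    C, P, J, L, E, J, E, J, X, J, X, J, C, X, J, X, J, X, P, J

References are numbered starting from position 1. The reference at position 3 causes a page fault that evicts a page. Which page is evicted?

C

pos 1: C: fault, frames (C)
pos 2: P: fault, frames (C P)
pos 3: J: fault, evict C, frames (P J)
At position 3, page C is evicted.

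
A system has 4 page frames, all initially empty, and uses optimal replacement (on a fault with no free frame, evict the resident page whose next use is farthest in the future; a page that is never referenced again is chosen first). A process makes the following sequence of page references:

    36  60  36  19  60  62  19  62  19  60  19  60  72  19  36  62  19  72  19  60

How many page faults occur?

36 -> fault, frames [36]
60 -> fault, frames [36, 60]
36 -> hit
19 -> fault, frames [36, 60, 19]
60 -> hit
62 -> fault, frames [36, 60, 19, 62]
19 -> hit
62 -> hit
19 -> hit
60 -> hit
19 -> hit
60 -> hit
72 -> fault, evict 60, frames [36, 19, 62, 72]
19 -> hit
36 -> hit
62 -> hit
19 -> hit
72 -> hit
19 -> hit
60 -> fault, evict 72, frames [36, 19, 62, 60]
Page faults: 6.

6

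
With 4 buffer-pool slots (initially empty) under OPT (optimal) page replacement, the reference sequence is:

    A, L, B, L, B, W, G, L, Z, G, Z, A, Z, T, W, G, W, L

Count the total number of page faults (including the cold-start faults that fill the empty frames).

8

A → miss, frames {A}
L → miss, frames {A,L}
B → miss, frames {A,L,B}
L → hit
B → hit
W → miss, frames {A,L,B,W}
G → miss, evict B, frames {A,L,W,G}
L → hit
Z → miss, evict L, frames {A,W,G,Z}
G → hit
Z → hit
A → hit
Z → hit
T → miss, evict Z, frames {A,W,G,T}
W → hit
G → hit
W → hit
L → miss, evict T, frames {A,W,G,L}
Page faults: 8.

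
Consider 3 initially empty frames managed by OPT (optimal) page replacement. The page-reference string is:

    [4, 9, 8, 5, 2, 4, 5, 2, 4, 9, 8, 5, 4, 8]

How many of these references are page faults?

7

4 -> fault, frames {4}
9 -> fault, frames {4,9}
8 -> fault, frames {4,9,8}
5 -> fault, evict 8, frames {4,9,5}
2 -> fault, evict 9, frames {4,5,2}
4 -> hit
5 -> hit
2 -> hit
4 -> hit
9 -> fault, evict 2, frames {4,5,9}
8 -> fault, evict 9, frames {4,5,8}
5 -> hit
4 -> hit
8 -> hit
Page faults: 7.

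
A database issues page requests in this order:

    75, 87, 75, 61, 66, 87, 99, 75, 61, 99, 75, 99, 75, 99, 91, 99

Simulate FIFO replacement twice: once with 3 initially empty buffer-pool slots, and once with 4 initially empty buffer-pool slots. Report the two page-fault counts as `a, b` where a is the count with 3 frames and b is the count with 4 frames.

3 frames: F F . F F . F F F . . . . . F F → 9 faults.
4 frames: F F . F F . F F . . . . . . F . → 7 faults.
7 < 9: adding a frame reduced faults, as is typical.

9, 7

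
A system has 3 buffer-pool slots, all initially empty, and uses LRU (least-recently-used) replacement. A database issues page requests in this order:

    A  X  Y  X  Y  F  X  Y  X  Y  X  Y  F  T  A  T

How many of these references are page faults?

6

A → miss, frames [A]
X → miss, frames [A, X]
Y → miss, frames [A, X, Y]
X → hit
Y → hit
F → miss, evict A, frames [X, Y, F]
X → hit
Y → hit
X → hit
Y → hit
X → hit
Y → hit
F → hit
T → miss, evict X, frames [Y, F, T]
A → miss, evict Y, frames [F, T, A]
T → hit
Page faults: 6.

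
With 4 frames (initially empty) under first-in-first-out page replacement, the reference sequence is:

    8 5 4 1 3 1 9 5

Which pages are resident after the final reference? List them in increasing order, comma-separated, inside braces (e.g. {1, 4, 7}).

{1, 3, 5, 9}

8 -> miss, frames {8}
5 -> miss, frames {8,5}
4 -> miss, frames {8,5,4}
1 -> miss, frames {8,5,4,1}
3 -> miss, evict 8, frames {5,4,1,3}
1 -> hit
9 -> miss, evict 5, frames {4,1,3,9}
5 -> miss, evict 4, frames {1,3,9,5}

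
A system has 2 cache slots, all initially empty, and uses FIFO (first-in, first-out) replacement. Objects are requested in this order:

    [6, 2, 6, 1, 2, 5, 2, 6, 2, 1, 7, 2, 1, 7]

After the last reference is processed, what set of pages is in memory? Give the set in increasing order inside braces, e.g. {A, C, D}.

6 -> fault, frames {6}
2 -> fault, frames {6,2}
6 -> hit
1 -> fault, evict 6, frames {2,1}
2 -> hit
5 -> fault, evict 2, frames {1,5}
2 -> fault, evict 1, frames {5,2}
6 -> fault, evict 5, frames {2,6}
2 -> hit
1 -> fault, evict 2, frames {6,1}
7 -> fault, evict 6, frames {1,7}
2 -> fault, evict 1, frames {7,2}
1 -> fault, evict 7, frames {2,1}
7 -> fault, evict 2, frames {1,7}

{1, 7}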